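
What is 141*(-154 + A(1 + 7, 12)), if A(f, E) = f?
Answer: -20586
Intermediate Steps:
141*(-154 + A(1 + 7, 12)) = 141*(-154 + (1 + 7)) = 141*(-154 + 8) = 141*(-146) = -20586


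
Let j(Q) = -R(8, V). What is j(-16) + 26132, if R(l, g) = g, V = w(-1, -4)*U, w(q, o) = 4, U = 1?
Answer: 26128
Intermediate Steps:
V = 4 (V = 4*1 = 4)
j(Q) = -4 (j(Q) = -1*4 = -4)
j(-16) + 26132 = -4 + 26132 = 26128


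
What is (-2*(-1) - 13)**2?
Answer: 121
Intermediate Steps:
(-2*(-1) - 13)**2 = (2 - 13)**2 = (-11)**2 = 121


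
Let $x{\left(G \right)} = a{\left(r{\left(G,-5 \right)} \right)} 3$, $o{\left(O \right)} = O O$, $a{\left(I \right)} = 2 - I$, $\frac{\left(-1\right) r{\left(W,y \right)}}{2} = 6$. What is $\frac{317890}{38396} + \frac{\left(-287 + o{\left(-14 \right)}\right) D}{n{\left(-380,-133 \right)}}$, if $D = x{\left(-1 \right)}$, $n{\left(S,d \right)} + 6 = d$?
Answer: $\frac{95468111}{2668522} \approx 35.776$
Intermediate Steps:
$n{\left(S,d \right)} = -6 + d$
$r{\left(W,y \right)} = -12$ ($r{\left(W,y \right)} = \left(-2\right) 6 = -12$)
$o{\left(O \right)} = O^{2}$
$x{\left(G \right)} = 42$ ($x{\left(G \right)} = \left(2 - -12\right) 3 = \left(2 + 12\right) 3 = 14 \cdot 3 = 42$)
$D = 42$
$\frac{317890}{38396} + \frac{\left(-287 + o{\left(-14 \right)}\right) D}{n{\left(-380,-133 \right)}} = \frac{317890}{38396} + \frac{\left(-287 + \left(-14\right)^{2}\right) 42}{-6 - 133} = 317890 \cdot \frac{1}{38396} + \frac{\left(-287 + 196\right) 42}{-139} = \frac{158945}{19198} + \left(-91\right) 42 \left(- \frac{1}{139}\right) = \frac{158945}{19198} - - \frac{3822}{139} = \frac{158945}{19198} + \frac{3822}{139} = \frac{95468111}{2668522}$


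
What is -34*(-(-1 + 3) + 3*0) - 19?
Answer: 49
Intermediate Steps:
-34*(-(-1 + 3) + 3*0) - 19 = -34*(-1*2 + 0) - 19 = -34*(-2 + 0) - 19 = -34*(-2) - 19 = 68 - 19 = 49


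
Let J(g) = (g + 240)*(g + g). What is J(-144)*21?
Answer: -580608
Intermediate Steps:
J(g) = 2*g*(240 + g) (J(g) = (240 + g)*(2*g) = 2*g*(240 + g))
J(-144)*21 = (2*(-144)*(240 - 144))*21 = (2*(-144)*96)*21 = -27648*21 = -580608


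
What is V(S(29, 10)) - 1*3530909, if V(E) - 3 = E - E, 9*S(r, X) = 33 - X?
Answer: -3530906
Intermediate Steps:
S(r, X) = 11/3 - X/9 (S(r, X) = (33 - X)/9 = 11/3 - X/9)
V(E) = 3 (V(E) = 3 + (E - E) = 3 + 0 = 3)
V(S(29, 10)) - 1*3530909 = 3 - 1*3530909 = 3 - 3530909 = -3530906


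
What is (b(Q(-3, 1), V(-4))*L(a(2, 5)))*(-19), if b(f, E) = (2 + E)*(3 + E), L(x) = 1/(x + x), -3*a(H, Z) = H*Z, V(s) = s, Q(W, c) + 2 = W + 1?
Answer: 57/10 ≈ 5.7000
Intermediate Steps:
Q(W, c) = -1 + W (Q(W, c) = -2 + (W + 1) = -2 + (1 + W) = -1 + W)
a(H, Z) = -H*Z/3
L(x) = 1/(2*x)
(b(Q(-3, 1), V(-4))*L(a(2, 5)))*(-19) = ((6 + (-4)² + 5*(-4))*(1/(2*((-⅓*2*5)))))*(-19) = ((6 + 16 - 20)*(1/(2*(-10/3))))*(-19) = (2*((½)*(-3/10)))*(-19) = (2*(-3/20))*(-19) = -3/10*(-19) = 57/10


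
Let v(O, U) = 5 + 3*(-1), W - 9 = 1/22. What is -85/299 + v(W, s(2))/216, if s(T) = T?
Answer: -8881/32292 ≈ -0.27502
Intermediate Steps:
W = 199/22 (W = 9 + 1/22 = 199/22 ≈ 9.0455)
v(O, U) = 2 (v(O, U) = 5 - 3 = 2)
-85/299 + v(W, s(2))/216 = -85/299 + 2/216 = -85*1/299 + 2*(1/216) = -85/299 + 1/108 = -8881/32292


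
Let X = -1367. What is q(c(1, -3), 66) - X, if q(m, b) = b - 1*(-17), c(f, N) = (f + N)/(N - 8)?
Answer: 1450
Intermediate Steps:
c(f, N) = (N + f)/(-8 + N)
q(m, b) = 17 + b (q(m, b) = b + 17 = 17 + b)
q(c(1, -3), 66) - X = (17 + 66) - 1*(-1367) = 83 + 1367 = 1450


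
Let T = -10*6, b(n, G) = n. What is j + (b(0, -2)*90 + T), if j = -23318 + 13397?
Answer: -9981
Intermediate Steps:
j = -9921
T = -60
j + (b(0, -2)*90 + T) = -9921 + (0*90 - 60) = -9921 + (0 - 60) = -9921 - 60 = -9981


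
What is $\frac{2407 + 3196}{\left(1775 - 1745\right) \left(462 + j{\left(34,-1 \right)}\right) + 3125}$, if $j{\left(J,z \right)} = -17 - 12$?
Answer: $\frac{5603}{16115} \approx 0.34769$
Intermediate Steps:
$j{\left(J,z \right)} = -29$
$\frac{2407 + 3196}{\left(1775 - 1745\right) \left(462 + j{\left(34,-1 \right)}\right) + 3125} = \frac{2407 + 3196}{\left(1775 - 1745\right) \left(462 - 29\right) + 3125} = \frac{5603}{30 \cdot 433 + 3125} = \frac{5603}{12990 + 3125} = \frac{5603}{16115}$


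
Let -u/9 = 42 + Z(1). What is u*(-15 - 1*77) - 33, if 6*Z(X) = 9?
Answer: 35985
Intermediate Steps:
Z(X) = 3/2 (Z(X) = (⅙)*9 = 3/2)
u = -783/2 (u = -9*(42 + 3/2) = -9*87/2 = -783/2 ≈ -391.50)
u*(-15 - 1*77) - 33 = -783*(-15 - 1*77)/2 - 33 = -783*(-15 - 77)/2 - 33 = -783/2*(-92) - 33 = 36018 - 33 = 35985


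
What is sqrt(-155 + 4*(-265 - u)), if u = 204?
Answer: I*sqrt(2031) ≈ 45.067*I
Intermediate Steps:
sqrt(-155 + 4*(-265 - u)) = sqrt(-155 + 4*(-265 - 1*204)) = sqrt(-155 + 4*(-265 - 204)) = sqrt(-155 + 4*(-469)) = sqrt(-155 - 1876) = sqrt(-2031) = I*sqrt(2031)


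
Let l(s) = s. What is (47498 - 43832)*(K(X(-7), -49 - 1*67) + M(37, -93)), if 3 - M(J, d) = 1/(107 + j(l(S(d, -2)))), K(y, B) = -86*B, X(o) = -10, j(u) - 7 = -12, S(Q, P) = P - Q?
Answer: 621910627/17 ≈ 3.6583e+7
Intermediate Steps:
j(u) = -5 (j(u) = 7 - 12 = -5)
M(J, d) = 305/102 (M(J, d) = 3 - 1/(107 - 5) = 3 - 1/102 = 305/102)
(47498 - 43832)*(K(X(-7), -49 - 1*67) + M(37, -93)) = (47498 - 43832)*(-86*(-49 - 1*67) + 305/102) = 3666*(-86*(-49 - 67) + 305/102) = 3666*(-86*(-116) + 305/102) = 3666*(9976 + 305/102) = 3666*(1017857/102) = 621910627/17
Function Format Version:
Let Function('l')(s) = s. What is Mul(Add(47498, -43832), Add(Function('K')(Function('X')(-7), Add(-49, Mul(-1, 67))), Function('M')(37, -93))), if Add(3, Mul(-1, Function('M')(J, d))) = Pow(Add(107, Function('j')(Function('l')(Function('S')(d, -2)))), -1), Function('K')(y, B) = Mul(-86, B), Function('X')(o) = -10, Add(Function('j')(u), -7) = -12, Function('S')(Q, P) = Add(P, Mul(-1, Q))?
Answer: Rational(621910627, 17) ≈ 3.6583e+7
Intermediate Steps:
Function('j')(u) = -5 (Function('j')(u) = Add(7, -12) = -5)
Function('M')(J, d) = Rational(305, 102) (Function('M')(J, d) = Add(3, Mul(-1, Pow(Add(107, -5), -1))) = Add(3, Mul(-1, Pow(102, -1))) = Add(3, Mul(-1, Rational(1, 102))) = Add(3, Rational(-1, 102)) = Rational(305, 102))
Mul(Add(47498, -43832), Add(Function('K')(Function('X')(-7), Add(-49, Mul(-1, 67))), Function('M')(37, -93))) = Mul(Add(47498, -43832), Add(Mul(-86, Add(-49, Mul(-1, 67))), Rational(305, 102))) = Mul(3666, Add(Mul(-86, Add(-49, -67)), Rational(305, 102))) = Mul(3666, Add(Mul(-86, -116), Rational(305, 102))) = Mul(3666, Add(9976, Rational(305, 102))) = Mul(3666, Rational(1017857, 102)) = Rational(621910627, 17)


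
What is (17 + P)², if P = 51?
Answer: 4624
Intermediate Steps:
(17 + P)² = (17 + 51)² = 68² = 4624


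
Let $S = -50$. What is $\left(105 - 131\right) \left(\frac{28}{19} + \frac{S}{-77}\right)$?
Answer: $- \frac{80756}{1463} \approx -55.199$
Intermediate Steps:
$\left(105 - 131\right) \left(\frac{28}{19} + \frac{S}{-77}\right) = \left(105 - 131\right) \left(\frac{28}{19} - \frac{50}{-77}\right) = - 26 \left(28 \cdot \frac{1}{19} - - \frac{50}{77}\right) = - 26 \left(\frac{28}{19} + \frac{50}{77}\right) = \left(-26\right) \frac{3106}{1463} = - \frac{80756}{1463}$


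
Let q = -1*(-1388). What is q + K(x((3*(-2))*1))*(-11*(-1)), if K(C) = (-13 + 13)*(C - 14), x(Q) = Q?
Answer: 1388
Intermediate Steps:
q = 1388
K(C) = 0 (K(C) = 0*(-14 + C) = 0)
q + K(x((3*(-2))*1))*(-11*(-1)) = 1388 + 0*(-11*(-1)) = 1388 + 0*11 = 1388 + 0 = 1388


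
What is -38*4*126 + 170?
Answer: -18982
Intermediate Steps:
-38*4*126 + 170 = -152*126 + 170 = -19152 + 170 = -18982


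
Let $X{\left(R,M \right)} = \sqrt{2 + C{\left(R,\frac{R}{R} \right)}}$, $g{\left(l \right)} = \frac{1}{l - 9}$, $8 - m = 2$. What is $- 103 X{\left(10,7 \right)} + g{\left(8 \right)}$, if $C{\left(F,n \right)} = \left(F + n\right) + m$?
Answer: $-1 - 103 \sqrt{19} \approx -449.97$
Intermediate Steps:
$m = 6$ ($m = 8 - 2 = 6$)
$g{\left(l \right)} = \frac{1}{-9 + l}$
$C{\left(F,n \right)} = 6 + F + n$ ($C{\left(F,n \right)} = \left(F + n\right) + 6 = 6 + F + n$)
$X{\left(R,M \right)} = \sqrt{9 + R}$ ($X{\left(R,M \right)} = \sqrt{2 + \left(6 + R + \frac{R}{R}\right)} = \sqrt{2 + \left(6 + R + 1\right)} = \sqrt{2 + \left(7 + R\right)} = \sqrt{9 + R}$)
$- 103 X{\left(10,7 \right)} + g{\left(8 \right)} = - 103 \sqrt{9 + 10} + \frac{1}{-9 + 8} = - 103 \sqrt{19} + \frac{1}{-1} = - 103 \sqrt{19} - 1 = -1 - 103 \sqrt{19}$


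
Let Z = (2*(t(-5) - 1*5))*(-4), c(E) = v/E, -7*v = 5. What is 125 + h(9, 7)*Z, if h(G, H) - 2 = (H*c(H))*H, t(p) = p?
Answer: -115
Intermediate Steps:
v = -5/7 (v = -⅐*5 = -5/7 ≈ -0.71429)
c(E) = -5/(7*E)
h(G, H) = 2 - 5*H/7 (h(G, H) = 2 + (H*(-5/(7*H)))*H = 2 - 5*H/7)
Z = 80 (Z = (2*(-5 - 1*5))*(-4) = (2*(-5 - 5))*(-4) = (2*(-10))*(-4) = -20*(-4) = 80)
125 + h(9, 7)*Z = 125 + (2 - 5/7*7)*80 = 125 + (2 - 5)*80 = 125 - 3*80 = 125 - 240 = -115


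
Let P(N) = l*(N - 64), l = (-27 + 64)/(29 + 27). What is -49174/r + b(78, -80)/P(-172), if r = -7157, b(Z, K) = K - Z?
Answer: 123178126/15623731 ≈ 7.8840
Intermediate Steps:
l = 37/56 ≈ 0.66071
P(N) = -296/7 + 37*N/56 (P(N) = 37*(N - 64)/56 = 37*(-64 + N)/56 = -296/7 + 37*N/56)
-49174/r + b(78, -80)/P(-172) = -49174/(-7157) + (-80 - 1*78)/(-296/7 + (37/56)*(-172)) = -49174*(-1/7157) + (-80 - 78)/(-296/7 - 1591/14) = 49174/7157 - 158/(-2183/14) = 49174/7157 - 158*(-14/2183) = 49174/7157 + 2212/2183 = 123178126/15623731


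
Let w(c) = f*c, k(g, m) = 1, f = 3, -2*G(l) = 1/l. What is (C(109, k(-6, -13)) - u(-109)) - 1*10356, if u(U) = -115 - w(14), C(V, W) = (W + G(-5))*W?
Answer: -101979/10 ≈ -10198.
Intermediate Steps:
G(l) = -1/(2*l)
w(c) = 3*c
C(V, W) = W*(⅒ + W) (C(V, W) = (W - ½/(-5))*W = (W - ½*(-⅕))*W = (W + ⅒)*W = (⅒ + W)*W = W*(⅒ + W))
u(U) = -157 (u(U) = -115 - 3*14 = -115 - 1*42 = -115 - 42 = -157)
(C(109, k(-6, -13)) - u(-109)) - 1*10356 = (1*(⅒ + 1) - 1*(-157)) - 1*10356 = (1*(11/10) + 157) - 10356 = (11/10 + 157) - 10356 = 1581/10 - 10356 = -101979/10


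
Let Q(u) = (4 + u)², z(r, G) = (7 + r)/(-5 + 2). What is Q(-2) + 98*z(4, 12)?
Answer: -1066/3 ≈ -355.33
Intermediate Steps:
z(r, G) = -7/3 - r/3 (z(r, G) = (7 + r)/(-3) = (7 + r)*(-⅓) = -7/3 - r/3)
Q(-2) + 98*z(4, 12) = (4 - 2)² + 98*(-7/3 - ⅓*4) = 2² + 98*(-7/3 - 4/3) = 4 + 98*(-11/3) = 4 - 1078/3 = -1066/3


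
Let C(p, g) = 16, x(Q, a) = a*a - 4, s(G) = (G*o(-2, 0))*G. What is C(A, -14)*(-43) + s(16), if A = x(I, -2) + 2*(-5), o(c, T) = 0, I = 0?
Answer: -688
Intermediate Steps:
s(G) = 0 (s(G) = (G*0)*G = 0*G = 0)
x(Q, a) = -4 + a² (x(Q, a) = a² - 4 = -4 + a²)
A = -10 (A = (-4 + (-2)²) + 2*(-5) = (-4 + 4) - 10 = 0 - 10 = -10)
C(A, -14)*(-43) + s(16) = 16*(-43) + 0 = -688 + 0 = -688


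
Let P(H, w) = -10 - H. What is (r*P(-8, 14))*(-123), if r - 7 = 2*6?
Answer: 4674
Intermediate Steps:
r = 19 (r = 7 + 2*6 = 7 + 12 = 19)
(r*P(-8, 14))*(-123) = (19*(-10 - 1*(-8)))*(-123) = (19*(-10 + 8))*(-123) = (19*(-2))*(-123) = -38*(-123) = 4674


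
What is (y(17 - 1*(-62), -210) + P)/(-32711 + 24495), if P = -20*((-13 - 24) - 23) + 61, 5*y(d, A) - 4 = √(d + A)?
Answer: -6309/41080 - I*√131/41080 ≈ -0.15358 - 0.00027862*I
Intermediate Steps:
y(d, A) = ⅘ + √(A + d)/5 (y(d, A) = ⅘ + √(d + A)/5 = ⅘ + √(A + d)/5)
P = 1261 (P = -20*(-37 - 23) + 61 = -20*(-60) + 61 = 1200 + 61 = 1261)
(y(17 - 1*(-62), -210) + P)/(-32711 + 24495) = ((⅘ + √(-210 + (17 - 1*(-62)))/5) + 1261)/(-32711 + 24495) = ((⅘ + √(-210 + (17 + 62))/5) + 1261)/(-8216) = ((⅘ + √(-210 + 79)/5) + 1261)*(-1/8216) = ((⅘ + √(-131)/5) + 1261)*(-1/8216) = ((⅘ + (I*√131)/5) + 1261)*(-1/8216) = ((⅘ + I*√131/5) + 1261)*(-1/8216) = (6309/5 + I*√131/5)*(-1/8216) = -6309/41080 - I*√131/41080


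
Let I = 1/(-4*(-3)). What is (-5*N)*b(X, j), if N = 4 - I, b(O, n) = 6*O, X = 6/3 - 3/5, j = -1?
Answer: -329/2 ≈ -164.50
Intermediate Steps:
X = 7/5 (X = 6*(⅓) - 3*⅕ = 2 - ⅗ = 7/5 ≈ 1.4000)
I = 1/12 ≈ 0.083333
N = 47/12 (N = 4 - 1*1/12 = 4 - 1/12 = 47/12 ≈ 3.9167)
(-5*N)*b(X, j) = (-5*47/12)*(6*(7/5)) = -235/12*42/5 = -329/2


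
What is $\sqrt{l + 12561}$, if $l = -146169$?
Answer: $2 i \sqrt{33402} \approx 365.52 i$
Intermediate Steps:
$\sqrt{l + 12561} = \sqrt{-146169 + 12561} = \sqrt{-133608} = 2 i \sqrt{33402}$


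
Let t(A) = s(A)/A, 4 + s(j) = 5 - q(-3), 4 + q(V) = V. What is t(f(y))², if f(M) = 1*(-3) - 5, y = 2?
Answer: 1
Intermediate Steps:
q(V) = -4 + V
s(j) = 8 (s(j) = -4 + (5 - (-4 - 3)) = -4 + (5 - 1*(-7)) = -4 + (5 + 7) = -4 + 12 = 8)
f(M) = -8 (f(M) = -3 - 5 = -8)
t(A) = 8/A
t(f(y))² = (8/(-8))² = (8*(-⅛))² = (-1)² = 1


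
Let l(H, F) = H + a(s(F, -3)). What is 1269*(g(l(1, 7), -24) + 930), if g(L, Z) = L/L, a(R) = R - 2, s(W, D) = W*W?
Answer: 1181439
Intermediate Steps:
s(W, D) = W²
a(R) = -2 + R
l(H, F) = -2 + H + F² (l(H, F) = H + (-2 + F²) = -2 + H + F²)
g(L, Z) = 1
1269*(g(l(1, 7), -24) + 930) = 1269*(1 + 930) = 1269*931 = 1181439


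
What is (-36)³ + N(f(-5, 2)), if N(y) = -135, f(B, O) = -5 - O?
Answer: -46791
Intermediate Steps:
(-36)³ + N(f(-5, 2)) = (-36)³ - 135 = -46656 - 135 = -46791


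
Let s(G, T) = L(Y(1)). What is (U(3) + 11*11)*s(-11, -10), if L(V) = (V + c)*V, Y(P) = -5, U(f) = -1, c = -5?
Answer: 6000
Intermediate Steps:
L(V) = V*(-5 + V) (L(V) = (V - 5)*V = (-5 + V)*V = V*(-5 + V))
s(G, T) = 50 (s(G, T) = -5*(-5 - 5) = -5*(-10) = 50)
(U(3) + 11*11)*s(-11, -10) = (-1 + 11*11)*50 = (-1 + 121)*50 = 120*50 = 6000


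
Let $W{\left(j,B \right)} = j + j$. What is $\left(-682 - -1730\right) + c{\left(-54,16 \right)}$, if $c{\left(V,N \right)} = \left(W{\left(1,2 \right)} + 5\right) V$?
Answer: $670$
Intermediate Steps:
$W{\left(j,B \right)} = 2 j$
$c{\left(V,N \right)} = 7 V$ ($c{\left(V,N \right)} = \left(2 \cdot 1 + 5\right) V = \left(2 + 5\right) V = 7 V$)
$\left(-682 - -1730\right) + c{\left(-54,16 \right)} = \left(-682 - -1730\right) + 7 \left(-54\right) = \left(-682 + 1730\right) - 378 = 1048 - 378 = 670$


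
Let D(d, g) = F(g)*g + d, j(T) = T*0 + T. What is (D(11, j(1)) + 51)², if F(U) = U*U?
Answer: 3969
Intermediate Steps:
F(U) = U²
j(T) = T (j(T) = 0 + T = T)
D(d, g) = d + g³ (D(d, g) = g²*g + d = g³ + d = d + g³)
(D(11, j(1)) + 51)² = ((11 + 1³) + 51)² = ((11 + 1) + 51)² = (12 + 51)² = 63² = 3969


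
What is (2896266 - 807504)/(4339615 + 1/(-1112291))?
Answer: 1161655586871/2413457353982 ≈ 0.48132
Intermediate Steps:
(2896266 - 807504)/(4339615 + 1/(-1112291)) = 2088762/(4339615 - 1/1112291) = 2088762/(4826914707964/1112291) = 2088762*(1112291/4826914707964) = 1161655586871/2413457353982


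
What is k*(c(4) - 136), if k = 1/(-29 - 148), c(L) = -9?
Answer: 145/177 ≈ 0.81921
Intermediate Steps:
k = -1/177 (k = 1/(-177) = -1/177 ≈ -0.0056497)
k*(c(4) - 136) = -(-9 - 136)/177 = -1/177*(-145) = 145/177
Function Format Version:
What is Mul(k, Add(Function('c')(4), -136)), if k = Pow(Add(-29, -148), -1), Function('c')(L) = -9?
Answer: Rational(145, 177) ≈ 0.81921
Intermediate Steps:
k = Rational(-1, 177) (k = Pow(-177, -1) = Rational(-1, 177) ≈ -0.0056497)
Mul(k, Add(Function('c')(4), -136)) = Mul(Rational(-1, 177), Add(-9, -136)) = Mul(Rational(-1, 177), -145) = Rational(145, 177)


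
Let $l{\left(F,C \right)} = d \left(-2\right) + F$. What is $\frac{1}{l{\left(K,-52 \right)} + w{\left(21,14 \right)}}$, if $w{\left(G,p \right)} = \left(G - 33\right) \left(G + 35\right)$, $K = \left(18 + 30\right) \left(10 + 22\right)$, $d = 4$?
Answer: $\frac{1}{856} \approx 0.0011682$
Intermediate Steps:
$K = 1536$ ($K = 48 \cdot 32 = 1536$)
$l{\left(F,C \right)} = -8 + F$ ($l{\left(F,C \right)} = 4 \left(-2\right) + F = -8 + F$)
$w{\left(G,p \right)} = \left(-33 + G\right) \left(35 + G\right)$
$\frac{1}{l{\left(K,-52 \right)} + w{\left(21,14 \right)}} = \frac{1}{\left(-8 + 1536\right) + \left(-1155 + 21^{2} + 2 \cdot 21\right)} = \frac{1}{1528 + \left(-1155 + 441 + 42\right)} = \frac{1}{1528 - 672} = \frac{1}{856}$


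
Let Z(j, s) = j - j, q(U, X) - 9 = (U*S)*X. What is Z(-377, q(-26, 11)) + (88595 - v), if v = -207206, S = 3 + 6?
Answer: 295801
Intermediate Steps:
S = 9
q(U, X) = 9 + 9*U*X (q(U, X) = 9 + (U*9)*X = 9 + (9*U)*X = 9 + 9*U*X)
Z(j, s) = 0
Z(-377, q(-26, 11)) + (88595 - v) = 0 + (88595 - 1*(-207206)) = 0 + (88595 + 207206) = 0 + 295801 = 295801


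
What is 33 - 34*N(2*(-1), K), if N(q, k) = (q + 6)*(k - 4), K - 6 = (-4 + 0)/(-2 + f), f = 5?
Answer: -173/3 ≈ -57.667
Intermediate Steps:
K = 14/3 (K = 6 + (-4 + 0)/(-2 + 5) = 6 - 4/3 = 14/3 ≈ 4.6667)
N(q, k) = (-4 + k)*(6 + q) (N(q, k) = (6 + q)*(-4 + k) = (-4 + k)*(6 + q))
33 - 34*N(2*(-1), K) = 33 - 34*(-24 - 8*(-1) + 6*(14/3) + 14*(2*(-1))/3) = 33 - 34*(-24 - 4*(-2) + 28 + (14/3)*(-2)) = 33 - 34*(-24 + 8 + 28 - 28/3) = 33 - 34*8/3 = 33 - 272/3 = -173/3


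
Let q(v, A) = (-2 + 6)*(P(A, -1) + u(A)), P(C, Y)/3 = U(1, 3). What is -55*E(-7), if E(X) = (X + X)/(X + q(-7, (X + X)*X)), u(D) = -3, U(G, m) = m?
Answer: 770/17 ≈ 45.294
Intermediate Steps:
P(C, Y) = 9 (P(C, Y) = 3*3 = 9)
q(v, A) = 24 (q(v, A) = (-2 + 6)*(9 - 3) = 4*6 = 24)
E(X) = 2*X/(24 + X) (E(X) = (X + X)/(X + 24) = (2*X)/(24 + X) = 2*X/(24 + X))
-55*E(-7) = -110*(-7)/(24 - 7) = -110*(-7)/17 = -55*(-14/17) = 770/17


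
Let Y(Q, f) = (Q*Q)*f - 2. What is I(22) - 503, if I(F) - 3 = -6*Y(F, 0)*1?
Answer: -488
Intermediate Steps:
Y(Q, f) = -2 + f*Q**2 (Y(Q, f) = Q**2*f - 2 = f*Q**2 - 2 = -2 + f*Q**2)
I(F) = 15 (I(F) = 3 - 6*(-2 + 0*F**2)*1 = 3 - 6*(-2 + 0)*1 = 3 - 6*(-2)*1 = 3 + 12*1 = 3 + 12 = 15)
I(22) - 503 = 15 - 503 = -488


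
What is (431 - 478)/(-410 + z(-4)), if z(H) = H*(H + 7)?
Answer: 47/422 ≈ 0.11137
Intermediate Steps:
z(H) = H*(7 + H)
(431 - 478)/(-410 + z(-4)) = (431 - 478)/(-410 - 4*(7 - 4)) = -47/(-410 - 4*3) = -47/(-410 - 12) = -47/(-422) = -47*(-1/422) = 47/422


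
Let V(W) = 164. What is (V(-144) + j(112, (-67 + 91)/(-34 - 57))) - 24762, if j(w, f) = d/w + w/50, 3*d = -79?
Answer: -206606359/8400 ≈ -24596.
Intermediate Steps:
d = -79/3 (d = (⅓)*(-79) = -79/3 ≈ -26.333)
j(w, f) = -79/(3*w) + w/50
(V(-144) + j(112, (-67 + 91)/(-34 - 57))) - 24762 = (164 + (-79/3/112 + (1/50)*112)) - 24762 = (164 + (-79/3*1/112 + 56/25)) - 24762 = (164 + (-79/336 + 56/25)) - 24762 = (164 + 16841/8400) - 24762 = 1394441/8400 - 24762 = -206606359/8400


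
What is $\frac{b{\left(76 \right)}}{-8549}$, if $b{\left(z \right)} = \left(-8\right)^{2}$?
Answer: $- \frac{64}{8549} \approx -0.0074863$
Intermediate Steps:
$b{\left(z \right)} = 64$
$\frac{b{\left(76 \right)}}{-8549} = \frac{64}{-8549} = 64 \left(- \frac{1}{8549}\right) = - \frac{64}{8549}$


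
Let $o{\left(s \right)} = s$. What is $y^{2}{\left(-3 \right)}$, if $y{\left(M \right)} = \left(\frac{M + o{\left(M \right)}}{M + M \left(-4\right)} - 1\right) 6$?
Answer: $100$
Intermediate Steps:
$y{\left(M \right)} = -10$ ($y{\left(M \right)} = \left(\frac{M + M}{M + M \left(-4\right)} - 1\right) 6 = \left(\frac{2 M}{M - 4 M} - 1\right) 6 = \left(\frac{2 M}{\left(-3\right) M} - 1\right) 6 = \left(2 M \left(- \frac{1}{3 M}\right) - 1\right) 6 = \left(- \frac{2}{3} - 1\right) 6 = \left(- \frac{5}{3}\right) 6 = -10$)
$y^{2}{\left(-3 \right)} = \left(-10\right)^{2} = 100$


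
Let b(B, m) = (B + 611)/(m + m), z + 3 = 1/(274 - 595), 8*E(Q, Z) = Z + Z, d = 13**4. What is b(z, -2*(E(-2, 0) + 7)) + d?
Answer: 36644443/1284 ≈ 28539.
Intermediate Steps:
d = 28561
E(Q, Z) = Z/4 (E(Q, Z) = (Z + Z)/8 = (2*Z)/8 = Z/4)
z = -964/321 (z = -3 + 1/(274 - 595) = -3 + 1/(-321) = -3 - 1/321 = -964/321 ≈ -3.0031)
b(B, m) = (611 + B)/(2*m) (b(B, m) = (611 + B)/((2*m)) = (611 + B)*(1/(2*m)) = (611 + B)/(2*m))
b(z, -2*(E(-2, 0) + 7)) + d = (611 - 964/321)/(2*((-2*((1/4)*0 + 7)))) + 28561 = (1/2)*(195167/321)/(-2*(0 + 7)) + 28561 = (1/2)*(195167/321)/(-2*7) + 28561 = (1/2)*(195167/321)/(-14) + 28561 = (1/2)*(-1/14)*(195167/321) + 28561 = -27881/1284 + 28561 = 36644443/1284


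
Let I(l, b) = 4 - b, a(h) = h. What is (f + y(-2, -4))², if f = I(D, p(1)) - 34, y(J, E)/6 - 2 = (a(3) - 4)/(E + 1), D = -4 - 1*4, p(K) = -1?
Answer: 225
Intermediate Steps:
D = -8 (D = -4 - 4 = -8)
y(J, E) = 12 - 6/(1 + E) (y(J, E) = 12 + 6*((3 - 4)/(E + 1)) = 12 + 6*(-1/(1 + E)) = 12 - 6/(1 + E))
f = -29 (f = (4 - 1*(-1)) - 34 = (4 + 1) - 34 = 5 - 34 = -29)
(f + y(-2, -4))² = (-29 + 6*(1 + 2*(-4))/(1 - 4))² = (-29 + 6*(1 - 8)/(-3))² = (-29 + 6*(-⅓)*(-7))² = (-29 + 14)² = (-15)² = 225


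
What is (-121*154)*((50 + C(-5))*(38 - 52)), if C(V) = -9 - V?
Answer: 12000296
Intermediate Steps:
(-121*154)*((50 + C(-5))*(38 - 52)) = (-121*154)*((50 + (-9 - 1*(-5)))*(38 - 52)) = -18634*(50 + (-9 + 5))*(-14) = -18634*(50 - 4)*(-14) = -857164*(-14) = -18634*(-644) = 12000296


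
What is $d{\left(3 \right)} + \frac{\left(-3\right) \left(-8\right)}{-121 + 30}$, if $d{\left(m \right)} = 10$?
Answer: $\frac{886}{91} \approx 9.7363$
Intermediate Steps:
$d{\left(3 \right)} + \frac{\left(-3\right) \left(-8\right)}{-121 + 30} = 10 + \frac{\left(-3\right) \left(-8\right)}{-121 + 30} = 10 + \frac{1}{-91} \cdot 24 = 10 - \frac{24}{91} = \frac{886}{91}$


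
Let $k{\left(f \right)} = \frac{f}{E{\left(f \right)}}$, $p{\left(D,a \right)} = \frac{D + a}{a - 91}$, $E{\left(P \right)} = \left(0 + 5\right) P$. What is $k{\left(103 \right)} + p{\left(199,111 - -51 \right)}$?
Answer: $\frac{1876}{355} \approx 5.2845$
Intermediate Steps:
$E{\left(P \right)} = 5 P$
$p{\left(D,a \right)} = \frac{D + a}{-91 + a}$
$k{\left(f \right)} = \frac{1}{5}$ ($k{\left(f \right)} = \frac{f}{5 f} = f \frac{1}{5 f} = \frac{1}{5}$)
$k{\left(103 \right)} + p{\left(199,111 - -51 \right)} = \frac{1}{5} + \frac{199 + \left(111 - -51\right)}{-91 + \left(111 - -51\right)} = \frac{1}{5} + \frac{199 + \left(111 + 51\right)}{-91 + \left(111 + 51\right)} = \frac{1}{5} + \frac{199 + 162}{-91 + 162} = \frac{1}{5} + \frac{1}{71} \cdot 361 = \frac{1}{5} + \frac{361}{71} = \frac{1876}{355}$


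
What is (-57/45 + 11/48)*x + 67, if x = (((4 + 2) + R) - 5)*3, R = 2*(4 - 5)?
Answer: 5609/80 ≈ 70.113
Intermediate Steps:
R = -2 (R = 2*(-1) = -2)
x = -3 (x = (((4 + 2) - 2) - 5)*3 = ((6 - 2) - 5)*3 = (4 - 5)*3 = -1*3 = -3)
(-57/45 + 11/48)*x + 67 = (-57/45 + 11/48)*(-3) + 67 = (-57*1/45 + 11*(1/48))*(-3) + 67 = (-19/15 + 11/48)*(-3) + 67 = -83/80*(-3) + 67 = 249/80 + 67 = 5609/80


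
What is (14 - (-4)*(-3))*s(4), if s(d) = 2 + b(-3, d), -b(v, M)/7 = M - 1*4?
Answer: 4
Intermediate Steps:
b(v, M) = 28 - 7*M (b(v, M) = -7*(M - 1*4) = -7*(M - 4) = -7*(-4 + M) = 28 - 7*M)
s(d) = 30 - 7*d (s(d) = 2 + (28 - 7*d) = 30 - 7*d)
(14 - (-4)*(-3))*s(4) = (14 - (-4)*(-3))*(30 - 7*4) = (14 - 1*12)*(30 - 28) = (14 - 12)*2 = 2*2 = 4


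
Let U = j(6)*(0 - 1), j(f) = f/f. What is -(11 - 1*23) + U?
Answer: 11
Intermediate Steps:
j(f) = 1
U = -1 (U = 1*(0 - 1) = 1*(-1) = -1)
-(11 - 1*23) + U = -(11 - 1*23) - 1 = -(11 - 23) - 1 = -1*(-12) - 1 = 12 - 1 = 11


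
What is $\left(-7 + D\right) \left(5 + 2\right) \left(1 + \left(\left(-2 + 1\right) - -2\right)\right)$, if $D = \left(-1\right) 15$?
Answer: $-308$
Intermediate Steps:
$D = -15$
$\left(-7 + D\right) \left(5 + 2\right) \left(1 + \left(\left(-2 + 1\right) - -2\right)\right) = \left(-7 - 15\right) \left(5 + 2\right) \left(1 + \left(\left(-2 + 1\right) - -2\right)\right) = - 22 \cdot 7 \left(1 + \left(-1 + 2\right)\right) = - 22 \cdot 7 \left(1 + 1\right) = - 22 \cdot 7 \cdot 2 = \left(-22\right) 14 = -308$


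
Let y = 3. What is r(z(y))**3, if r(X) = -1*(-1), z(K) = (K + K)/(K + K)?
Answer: 1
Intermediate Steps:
z(K) = 1 (z(K) = (2*K)/((2*K)) = (2*K)*(1/(2*K)) = 1)
r(X) = 1
r(z(y))**3 = 1**3 = 1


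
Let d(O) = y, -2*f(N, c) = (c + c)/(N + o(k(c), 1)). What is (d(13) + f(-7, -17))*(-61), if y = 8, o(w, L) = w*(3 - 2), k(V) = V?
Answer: -10675/24 ≈ -444.79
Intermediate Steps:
o(w, L) = w (o(w, L) = w*1 = w)
f(N, c) = -c/(N + c) (f(N, c) = -(c + c)/(2*(N + c)) = -2*c/(2*(N + c)) = -c/(N + c))
d(O) = 8
(d(13) + f(-7, -17))*(-61) = (8 - 1*(-17)/(-7 - 17))*(-61) = (8 - 1*(-17)/(-24))*(-61) = (8 - 1*(-17)*(-1/24))*(-61) = (8 - 17/24)*(-61) = (175/24)*(-61) = -10675/24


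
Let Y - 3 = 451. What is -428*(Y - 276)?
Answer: -76184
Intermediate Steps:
Y = 454 (Y = 3 + 451 = 454)
-428*(Y - 276) = -428*(454 - 276) = -428*178 = -76184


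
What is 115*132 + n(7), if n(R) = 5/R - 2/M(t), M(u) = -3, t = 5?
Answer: 318809/21 ≈ 15181.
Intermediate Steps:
n(R) = ⅔ + 5/R (n(R) = 5/R - 2/(-3) = 5/R - 2*(-⅓) = 5/R + ⅔ = ⅔ + 5/R)
115*132 + n(7) = 115*132 + (⅔ + 5/7) = 15180 + (⅔ + 5*(⅐)) = 15180 + (⅔ + 5/7) = 15180 + 29/21 = 318809/21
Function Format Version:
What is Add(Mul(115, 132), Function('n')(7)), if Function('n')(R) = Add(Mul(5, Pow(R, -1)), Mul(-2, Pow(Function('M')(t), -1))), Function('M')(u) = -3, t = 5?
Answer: Rational(318809, 21) ≈ 15181.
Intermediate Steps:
Function('n')(R) = Add(Rational(2, 3), Mul(5, Pow(R, -1))) (Function('n')(R) = Add(Mul(5, Pow(R, -1)), Mul(-2, Pow(-3, -1))) = Add(Mul(5, Pow(R, -1)), Mul(-2, Rational(-1, 3))) = Add(Mul(5, Pow(R, -1)), Rational(2, 3)) = Add(Rational(2, 3), Mul(5, Pow(R, -1))))
Add(Mul(115, 132), Function('n')(7)) = Add(Mul(115, 132), Add(Rational(2, 3), Mul(5, Pow(7, -1)))) = Add(15180, Add(Rational(2, 3), Mul(5, Rational(1, 7)))) = Add(15180, Add(Rational(2, 3), Rational(5, 7))) = Add(15180, Rational(29, 21)) = Rational(318809, 21)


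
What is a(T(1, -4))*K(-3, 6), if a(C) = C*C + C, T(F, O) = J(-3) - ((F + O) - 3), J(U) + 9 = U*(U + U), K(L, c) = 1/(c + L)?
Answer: 80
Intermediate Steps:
K(L, c) = 1/(L + c)
J(U) = -9 + 2*U² (J(U) = -9 + U*(U + U) = -9 + U*(2*U) = -9 + 2*U²)
T(F, O) = 12 - F - O (T(F, O) = (-9 + 2*(-3)²) - ((F + O) - 3) = (-9 + 2*9) - (-3 + F + O) = (-9 + 18) + (3 - F - O) = 9 + (3 - F - O) = 12 - F - O)
a(C) = C + C² (a(C) = C² + C = C + C²)
a(T(1, -4))*K(-3, 6) = ((12 - 1*1 - 1*(-4))*(1 + (12 - 1*1 - 1*(-4))))/(-3 + 6) = ((12 - 1 + 4)*(1 + (12 - 1 + 4)))/3 = (15*(1 + 15))*(⅓) = (15*16)*(⅓) = 240*(⅓) = 80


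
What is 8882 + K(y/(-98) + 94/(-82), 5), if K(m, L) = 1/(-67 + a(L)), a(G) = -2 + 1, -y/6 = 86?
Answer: 603975/68 ≈ 8882.0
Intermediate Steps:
y = -516 (y = -6*86 = -516)
a(G) = -1
K(m, L) = -1/68 (K(m, L) = 1/(-67 - 1) = 1/(-68) = -1/68)
8882 + K(y/(-98) + 94/(-82), 5) = 8882 - 1/68 = 603975/68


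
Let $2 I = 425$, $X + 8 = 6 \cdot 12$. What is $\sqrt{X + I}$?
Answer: $\frac{\sqrt{1106}}{2} \approx 16.628$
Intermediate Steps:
$X = 64$ ($X = -8 + 6 \cdot 12 = -8 + 72 = 64$)
$I = \frac{425}{2}$ ($I = \frac{1}{2} \cdot 425 = \frac{425}{2} \approx 212.5$)
$\sqrt{X + I} = \sqrt{64 + \frac{425}{2}} = \sqrt{\frac{553}{2}} = \frac{\sqrt{1106}}{2}$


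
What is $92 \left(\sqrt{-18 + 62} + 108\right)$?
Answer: $9936 + 184 \sqrt{11} \approx 10546.0$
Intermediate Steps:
$92 \left(\sqrt{-18 + 62} + 108\right) = 92 \left(\sqrt{44} + 108\right) = 92 \left(2 \sqrt{11} + 108\right) = 92 \left(108 + 2 \sqrt{11}\right) = 9936 + 184 \sqrt{11}$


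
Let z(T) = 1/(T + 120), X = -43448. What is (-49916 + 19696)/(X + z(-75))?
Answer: 1359900/1955159 ≈ 0.69554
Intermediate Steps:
z(T) = 1/(120 + T)
(-49916 + 19696)/(X + z(-75)) = (-49916 + 19696)/(-43448 + 1/(120 - 75)) = -30220/(-43448 + 1/45) = -30220/(-1955159/45) = -30220*(-45/1955159) = 1359900/1955159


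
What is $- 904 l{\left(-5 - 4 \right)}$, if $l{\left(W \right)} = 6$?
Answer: $-5424$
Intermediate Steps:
$- 904 l{\left(-5 - 4 \right)} = \left(-904\right) 6 = -5424$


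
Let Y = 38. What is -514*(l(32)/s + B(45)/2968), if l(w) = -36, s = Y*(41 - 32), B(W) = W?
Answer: 1305817/28196 ≈ 46.312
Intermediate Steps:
s = 342 (s = 38*(41 - 32) = 38*9 = 342)
-514*(l(32)/s + B(45)/2968) = -514*(-36/342 + 45/2968) = -514*(-36*1/342 + 45*(1/2968)) = -514*(-2/19 + 45/2968) = -514*(-5081/56392) = 1305817/28196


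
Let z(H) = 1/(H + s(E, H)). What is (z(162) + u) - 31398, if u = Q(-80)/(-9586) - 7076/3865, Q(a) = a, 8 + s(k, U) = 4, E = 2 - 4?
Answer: -91905418911979/2926941310 ≈ -31400.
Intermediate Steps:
E = -2
s(k, U) = -4 (s(k, U) = -8 + 4 = -4)
z(H) = 1/(-4 + H) (z(H) = 1/(H - 4) = 1/(-4 + H))
u = -33760668/18524945 (u = -80/(-9586) - 7076/3865 = -80*(-1/9586) - 7076*1/3865 = 40/4793 - 7076/3865 = -33760668/18524945 ≈ -1.8224)
(z(162) + u) - 31398 = (1/(-4 + 162) - 33760668/18524945) - 31398 = (1/158 - 33760668/18524945) - 31398 = -5315660599/2926941310 - 31398 = -91905418911979/2926941310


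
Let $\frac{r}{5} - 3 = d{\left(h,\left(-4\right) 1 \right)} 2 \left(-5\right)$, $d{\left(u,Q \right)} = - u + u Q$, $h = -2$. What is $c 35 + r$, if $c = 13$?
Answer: $-30$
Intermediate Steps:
$d{\left(u,Q \right)} = - u + Q u$
$r = -485$ ($r = 15 + 5 - 2 \left(-1 - 4\right) 2 \left(-5\right) = 15 + 5 \left(-2\right) \left(-5\right) 2 \left(-5\right) = 15 + 5 \cdot 10 \cdot 2 \left(-5\right) = 15 + 5 \cdot 20 \left(-5\right) = 15 + 5 \left(-100\right) = 15 - 500 = -485$)
$c 35 + r = 13 \cdot 35 - 485 = 455 - 485 = -30$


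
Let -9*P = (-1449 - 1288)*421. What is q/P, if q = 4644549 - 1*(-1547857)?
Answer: 55731654/1152277 ≈ 48.367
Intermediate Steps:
P = 1152277/9 (P = -(-1449 - 1288)*421/9 = -(-2737)*421/9 = -1/9*(-1152277) = 1152277/9 ≈ 1.2803e+5)
q = 6192406 (q = 4644549 + 1547857 = 6192406)
q/P = 6192406/(1152277/9) = 6192406*(9/1152277) = 55731654/1152277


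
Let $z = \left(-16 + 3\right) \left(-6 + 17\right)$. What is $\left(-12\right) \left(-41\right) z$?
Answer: $-70356$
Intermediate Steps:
$z = -143$ ($z = \left(-13\right) 11 = -143$)
$\left(-12\right) \left(-41\right) z = \left(-12\right) \left(-41\right) \left(-143\right) = 492 \left(-143\right) = -70356$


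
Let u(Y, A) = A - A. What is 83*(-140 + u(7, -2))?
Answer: -11620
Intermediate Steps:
u(Y, A) = 0
83*(-140 + u(7, -2)) = 83*(-140 + 0) = 83*(-140) = -11620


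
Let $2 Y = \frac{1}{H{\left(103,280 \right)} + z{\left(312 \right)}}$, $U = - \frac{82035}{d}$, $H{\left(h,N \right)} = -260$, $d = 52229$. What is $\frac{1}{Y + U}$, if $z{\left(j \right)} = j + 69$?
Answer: $- \frac{12639418}{19800241} \approx -0.63835$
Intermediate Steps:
$z{\left(j \right)} = 69 + j$
$U = - \frac{82035}{52229} \approx -1.5707$
$Y = \frac{1}{242}$ ($Y = \frac{1}{2 \left(-260 + \left(69 + 312\right)\right)} = \frac{1}{2 \left(-260 + 381\right)} = \frac{1}{2 \cdot 121} = \frac{1}{2} \cdot \frac{1}{121} = \frac{1}{242} \approx 0.0041322$)
$\frac{1}{Y + U} = \frac{1}{\frac{1}{242} - \frac{82035}{52229}} = \frac{1}{- \frac{19800241}{12639418}} = - \frac{12639418}{19800241}$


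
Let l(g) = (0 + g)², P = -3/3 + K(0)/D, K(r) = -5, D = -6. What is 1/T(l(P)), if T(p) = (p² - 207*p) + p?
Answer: -1296/7415 ≈ -0.17478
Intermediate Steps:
P = -⅙ (P = -3/3 - 5/(-6) = -3*⅓ - 5*(-⅙) = -1 + ⅚ = -⅙ ≈ -0.16667)
l(g) = g²
T(p) = p² - 206*p
1/T(l(P)) = 1/((-⅙)²*(-206 + (-⅙)²)) = 1/((-206 + 1/36)/36) = 1/((1/36)*(-7415/36)) = 1/(-7415/1296) = -1296/7415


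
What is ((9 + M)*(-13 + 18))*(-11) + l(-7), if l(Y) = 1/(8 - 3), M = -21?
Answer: 3301/5 ≈ 660.20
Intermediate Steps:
l(Y) = 1/5
((9 + M)*(-13 + 18))*(-11) + l(-7) = ((9 - 21)*(-13 + 18))*(-11) + 1/5 = -12*5*(-11) + 1/5 = -60*(-11) + 1/5 = 660 + 1/5 = 3301/5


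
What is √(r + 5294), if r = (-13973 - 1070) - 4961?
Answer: I*√14710 ≈ 121.28*I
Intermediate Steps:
r = -20004 (r = -15043 - 4961 = -20004)
√(r + 5294) = √(-20004 + 5294) = √(-14710) = I*√14710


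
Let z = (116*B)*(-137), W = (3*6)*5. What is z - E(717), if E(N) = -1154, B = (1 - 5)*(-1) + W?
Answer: -1492694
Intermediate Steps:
W = 90 (W = 18*5 = 90)
B = 94 (B = (1 - 5)*(-1) + 90 = -4*(-1) + 90 = 4 + 90 = 94)
z = -1493848 (z = (116*94)*(-137) = 10904*(-137) = -1493848)
z - E(717) = -1493848 - 1*(-1154) = -1493848 + 1154 = -1492694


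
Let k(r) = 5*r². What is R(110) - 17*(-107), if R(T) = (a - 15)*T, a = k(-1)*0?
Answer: 169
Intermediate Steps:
a = 0 (a = (5*(-1)²)*0 = (5*1)*0 = 5*0 = 0)
R(T) = -15*T (R(T) = (0 - 15)*T = -15*T)
R(110) - 17*(-107) = -15*110 - 17*(-107) = -1650 - 1*(-1819) = -1650 + 1819 = 169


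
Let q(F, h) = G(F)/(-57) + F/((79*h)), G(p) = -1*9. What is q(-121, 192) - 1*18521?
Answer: -5337560827/288192 ≈ -18521.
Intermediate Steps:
G(p) = -9
q(F, h) = 3/19 + F/(79*h) (q(F, h) = -9/(-57) + F/((79*h)) = -9*(-1/57) + F*(1/(79*h)) = 3/19 + F/(79*h))
q(-121, 192) - 1*18521 = (3/19 + (1/79)*(-121)/192) - 1*18521 = (3/19 + (1/79)*(-121)*(1/192)) - 18521 = (3/19 - 121/15168) - 18521 = 43205/288192 - 18521 = -5337560827/288192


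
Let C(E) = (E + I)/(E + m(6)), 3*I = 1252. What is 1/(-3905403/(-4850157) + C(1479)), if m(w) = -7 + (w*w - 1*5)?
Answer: 7289785971/15067335100 ≈ 0.48381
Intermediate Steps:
I = 1252/3 (I = (1/3)*1252 = 1252/3 ≈ 417.33)
m(w) = -12 + w**2 (m(w) = -7 + (w**2 - 5) = -7 + (-5 + w**2) = -12 + w**2)
C(E) = (1252/3 + E)/(24 + E) (C(E) = (E + 1252/3)/(E + (-12 + 6**2)) = (1252/3 + E)/(E + (-12 + 36)) = (1252/3 + E)/(E + 24) = (1252/3 + E)/(24 + E))
1/(-3905403/(-4850157) + C(1479)) = 1/(-3905403/(-4850157) + (1252/3 + 1479)/(24 + 1479)) = 1/(-3905403*(-1/4850157) + (5689/3)/1503) = 1/(1301801/1616719 + (1/1503)*(5689/3)) = 1/(1301801/1616719 + 5689/4509) = 1/(15067335100/7289785971) = 7289785971/15067335100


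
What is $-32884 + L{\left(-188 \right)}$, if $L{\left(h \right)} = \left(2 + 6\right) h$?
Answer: $-34388$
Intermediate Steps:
$L{\left(h \right)} = 8 h$
$-32884 + L{\left(-188 \right)} = -32884 + 8 \left(-188\right) = -32884 - 1504 = -34388$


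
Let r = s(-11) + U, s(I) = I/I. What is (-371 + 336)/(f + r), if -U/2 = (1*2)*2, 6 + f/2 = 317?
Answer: -7/123 ≈ -0.056911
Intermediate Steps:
s(I) = 1
f = 622 (f = -12 + 2*317 = -12 + 634 = 622)
U = -8 (U = -2*1*2*2 = -4*2 = -2*4 = -8)
r = -7 (r = 1 - 8 = -7)
(-371 + 336)/(f + r) = (-371 + 336)/(622 - 7) = -35/615 = -35*1/615 = -7/123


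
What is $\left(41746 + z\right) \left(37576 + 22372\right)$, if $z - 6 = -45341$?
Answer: $-215153372$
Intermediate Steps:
$z = -45335$ ($z = 6 - 45341 = -45335$)
$\left(41746 + z\right) \left(37576 + 22372\right) = \left(41746 - 45335\right) \left(37576 + 22372\right) = \left(-3589\right) 59948 = -215153372$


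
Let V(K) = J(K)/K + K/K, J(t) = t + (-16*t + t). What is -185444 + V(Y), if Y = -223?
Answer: -185457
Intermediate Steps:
J(t) = -14*t (J(t) = t - 15*t = -14*t)
V(K) = -13 (V(K) = (-14*K)/K + K/K = -14 + 1 = -13)
-185444 + V(Y) = -185444 - 13 = -185457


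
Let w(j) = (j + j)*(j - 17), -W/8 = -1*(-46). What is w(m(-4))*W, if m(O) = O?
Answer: -61824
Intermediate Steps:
W = -368 (W = -(-8)*(-46) = -8*46 = -368)
w(j) = 2*j*(-17 + j) (w(j) = (2*j)*(-17 + j) = 2*j*(-17 + j))
w(m(-4))*W = (2*(-4)*(-17 - 4))*(-368) = (2*(-4)*(-21))*(-368) = 168*(-368) = -61824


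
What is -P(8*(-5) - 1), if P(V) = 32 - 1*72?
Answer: 40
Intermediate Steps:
P(V) = -40 (P(V) = 32 - 72 = -40)
-P(8*(-5) - 1) = -1*(-40) = 40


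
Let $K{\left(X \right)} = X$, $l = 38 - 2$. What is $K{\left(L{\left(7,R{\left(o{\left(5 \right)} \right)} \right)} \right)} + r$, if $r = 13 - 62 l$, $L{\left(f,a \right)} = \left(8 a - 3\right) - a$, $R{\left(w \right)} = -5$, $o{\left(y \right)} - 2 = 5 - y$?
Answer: $-2257$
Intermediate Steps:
$l = 36$
$o{\left(y \right)} = 7 - y$ ($o{\left(y \right)} = 2 - \left(-5 + y\right) = 7 - y$)
$L{\left(f,a \right)} = -3 + 7 a$ ($L{\left(f,a \right)} = \left(-3 + 8 a\right) - a = -3 + 7 a$)
$r = -2219$ ($r = 13 - 2232 = -2219$)
$K{\left(L{\left(7,R{\left(o{\left(5 \right)} \right)} \right)} \right)} + r = \left(-3 + 7 \left(-5\right)\right) - 2219 = \left(-3 - 35\right) - 2219 = -38 - 2219 = -2257$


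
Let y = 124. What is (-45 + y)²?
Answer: 6241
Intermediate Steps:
(-45 + y)² = (-45 + 124)² = 79² = 6241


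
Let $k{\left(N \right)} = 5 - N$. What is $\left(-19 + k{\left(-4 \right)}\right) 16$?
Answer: $-160$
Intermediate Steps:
$\left(-19 + k{\left(-4 \right)}\right) 16 = \left(-19 + \left(5 - -4\right)\right) 16 = \left(-19 + \left(5 + 4\right)\right) 16 = \left(-19 + 9\right) 16 = \left(-10\right) 16 = -160$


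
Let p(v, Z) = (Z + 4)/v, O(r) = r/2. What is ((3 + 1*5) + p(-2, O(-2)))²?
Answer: 169/4 ≈ 42.250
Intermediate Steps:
O(r) = r/2 (O(r) = r*(½) = r/2)
p(v, Z) = (4 + Z)/v
((3 + 1*5) + p(-2, O(-2)))² = ((3 + 1*5) + (4 + (½)*(-2))/(-2))² = ((3 + 5) - (4 - 1)/2)² = (8 - ½*3)² = (8 - 3/2)² = (13/2)² = 169/4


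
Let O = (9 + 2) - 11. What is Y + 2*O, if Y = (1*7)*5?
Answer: 35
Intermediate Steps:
O = 0 (O = 11 - 11 = 0)
Y = 35 (Y = 7*5 = 35)
Y + 2*O = 35 + 2*0 = 35 + 0 = 35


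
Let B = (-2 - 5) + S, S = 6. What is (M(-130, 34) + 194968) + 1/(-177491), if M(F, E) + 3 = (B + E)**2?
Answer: 34797820513/177491 ≈ 1.9605e+5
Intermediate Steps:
B = -1 (B = (-2 - 5) + 6 = -7 + 6 = -1)
M(F, E) = -3 + (-1 + E)**2
(M(-130, 34) + 194968) + 1/(-177491) = ((-3 + (-1 + 34)**2) + 194968) + 1/(-177491) = ((-3 + 33**2) + 194968) - 1/177491 = ((-3 + 1089) + 194968) - 1/177491 = (1086 + 194968) - 1/177491 = 196054 - 1/177491 = 34797820513/177491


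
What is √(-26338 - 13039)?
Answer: 13*I*√233 ≈ 198.44*I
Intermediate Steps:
√(-26338 - 13039) = √(-39377) = 13*I*√233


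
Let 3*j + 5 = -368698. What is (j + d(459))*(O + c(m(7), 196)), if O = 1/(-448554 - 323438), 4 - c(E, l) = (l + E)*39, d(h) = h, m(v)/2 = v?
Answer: 386887732652373/385996 ≈ 1.0023e+9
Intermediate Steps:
m(v) = 2*v
j = -122901 (j = -5/3 + (1/3)*(-368698) = -5/3 - 368698/3 = -122901)
c(E, l) = 4 - 39*E - 39*l (c(E, l) = 4 - (l + E)*39 = 4 - (E + l)*39 = 4 - (39*E + 39*l) = 4 + (-39*E - 39*l) = 4 - 39*E - 39*l)
O = -1/771992 (O = 1/(-771992) = -1/771992 ≈ -1.2953e-6)
(j + d(459))*(O + c(m(7), 196)) = (-122901 + 459)*(-1/771992 + (4 - 78*7 - 39*196)) = -122442*(-1/771992 + (4 - 39*14 - 7644)) = -122442*(-1/771992 + (4 - 546 - 7644)) = -122442*(-1/771992 - 8186) = -122442*(-6319526513/771992) = 386887732652373/385996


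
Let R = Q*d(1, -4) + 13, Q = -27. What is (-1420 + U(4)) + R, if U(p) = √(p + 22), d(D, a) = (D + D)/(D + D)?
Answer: -1434 + √26 ≈ -1428.9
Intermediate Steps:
d(D, a) = 1 (d(D, a) = (2*D)/((2*D)) = (2*D)*(1/(2*D)) = 1)
U(p) = √(22 + p)
R = -14 (R = -27*1 + 13 = -27 + 13 = -14)
(-1420 + U(4)) + R = (-1420 + √(22 + 4)) - 14 = (-1420 + √26) - 14 = -1434 + √26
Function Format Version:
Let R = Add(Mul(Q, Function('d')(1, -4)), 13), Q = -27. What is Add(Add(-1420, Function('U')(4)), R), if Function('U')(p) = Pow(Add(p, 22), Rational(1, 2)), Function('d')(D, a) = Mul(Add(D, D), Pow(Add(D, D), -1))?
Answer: Add(-1434, Pow(26, Rational(1, 2))) ≈ -1428.9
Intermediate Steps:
Function('d')(D, a) = 1 (Function('d')(D, a) = Mul(Mul(2, D), Pow(Mul(2, D), -1)) = Mul(Mul(2, D), Mul(Rational(1, 2), Pow(D, -1))) = 1)
Function('U')(p) = Pow(Add(22, p), Rational(1, 2))
R = -14 (R = Add(Mul(-27, 1), 13) = Add(-27, 13) = -14)
Add(Add(-1420, Function('U')(4)), R) = Add(Add(-1420, Pow(Add(22, 4), Rational(1, 2))), -14) = Add(Add(-1420, Pow(26, Rational(1, 2))), -14) = Add(-1434, Pow(26, Rational(1, 2)))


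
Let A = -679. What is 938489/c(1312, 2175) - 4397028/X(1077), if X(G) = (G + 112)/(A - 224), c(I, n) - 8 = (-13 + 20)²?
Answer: 227435291609/67773 ≈ 3.3558e+6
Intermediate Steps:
c(I, n) = 57 (c(I, n) = 8 + (-13 + 20)² = 8 + 7² = 8 + 49 = 57)
X(G) = -16/129 - G/903 (X(G) = (G + 112)/(-679 - 224) = (112 + G)/(-903) = (112 + G)*(-1/903) = -16/129 - G/903)
938489/c(1312, 2175) - 4397028/X(1077) = 938489/57 - 4397028/(-16/129 - 1/903*1077) = 938489*(1/57) - 4397028/(-16/129 - 359/301) = 938489/57 - 4397028/(-1189/903) = 938489/57 - 4397028*(-903/1189) = 938489/57 + 3970516284/1189 = 227435291609/67773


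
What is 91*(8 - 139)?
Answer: -11921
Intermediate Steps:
91*(8 - 139) = 91*(-131) = -11921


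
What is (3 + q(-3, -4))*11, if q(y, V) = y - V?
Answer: 44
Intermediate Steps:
(3 + q(-3, -4))*11 = (3 + (-3 - 1*(-4)))*11 = (3 + (-3 + 4))*11 = (3 + 1)*11 = 4*11 = 44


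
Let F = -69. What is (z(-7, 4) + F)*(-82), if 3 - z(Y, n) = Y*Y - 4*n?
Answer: 8118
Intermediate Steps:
z(Y, n) = 3 - Y² + 4*n (z(Y, n) = 3 - (Y*Y - 4*n) = 3 - (Y² - 4*n) = 3 + (-Y² + 4*n) = 3 - Y² + 4*n)
(z(-7, 4) + F)*(-82) = ((3 - 1*(-7)² + 4*4) - 69)*(-82) = ((3 - 1*49 + 16) - 69)*(-82) = ((3 - 49 + 16) - 69)*(-82) = (-30 - 69)*(-82) = -99*(-82) = 8118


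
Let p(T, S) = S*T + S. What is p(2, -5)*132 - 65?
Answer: -2045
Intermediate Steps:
p(T, S) = S + S*T
p(2, -5)*132 - 65 = -5*(1 + 2)*132 - 65 = -5*3*132 - 65 = -15*132 - 65 = -1980 - 65 = -2045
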